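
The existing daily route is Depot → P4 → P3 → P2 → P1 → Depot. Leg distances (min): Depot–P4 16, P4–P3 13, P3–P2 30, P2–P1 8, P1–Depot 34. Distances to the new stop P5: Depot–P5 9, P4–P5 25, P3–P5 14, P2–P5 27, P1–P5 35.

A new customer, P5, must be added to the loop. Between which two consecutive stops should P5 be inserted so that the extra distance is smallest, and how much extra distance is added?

Minimum extra distance: 10 min, inserting P5 between P1 and Depot.

Insertion cost between consecutive stops i–j is d(i,P5) + d(P5,j) − d(i,j):
  between Depot and P4: 9 + 25 − 16 = 18
  between P4 and P3: 25 + 14 − 13 = 26
  between P3 and P2: 14 + 27 − 30 = 11
  between P2 and P1: 27 + 35 − 8 = 54
  between P1 and Depot: 35 + 9 − 34 = 10
Cheapest insertion is between P1 and Depot, adding 10.
New total = 101 + 10 = 111.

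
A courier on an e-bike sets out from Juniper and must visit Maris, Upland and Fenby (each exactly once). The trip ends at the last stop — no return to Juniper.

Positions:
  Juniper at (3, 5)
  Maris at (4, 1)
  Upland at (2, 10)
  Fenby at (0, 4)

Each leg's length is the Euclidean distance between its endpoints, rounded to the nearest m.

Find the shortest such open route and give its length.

15 m — the minimum one-way total.

There are 3! = 6 possible orderings.
Juniper → Maris → Upland → Fenby: 4+9+6 = 19
Juniper → Maris → Fenby → Upland: 4+5+6 = 15
Juniper → Upland → Maris → Fenby: 5+9+5 = 19
Juniper → Upland → Fenby → Maris: 5+6+5 = 16
Juniper → Fenby → Maris → Upland: 3+5+9 = 17
Juniper → Fenby → Upland → Maris: 3+6+9 = 18
The minimum is 15.
One shortest path: Juniper → Maris → Fenby → Upland.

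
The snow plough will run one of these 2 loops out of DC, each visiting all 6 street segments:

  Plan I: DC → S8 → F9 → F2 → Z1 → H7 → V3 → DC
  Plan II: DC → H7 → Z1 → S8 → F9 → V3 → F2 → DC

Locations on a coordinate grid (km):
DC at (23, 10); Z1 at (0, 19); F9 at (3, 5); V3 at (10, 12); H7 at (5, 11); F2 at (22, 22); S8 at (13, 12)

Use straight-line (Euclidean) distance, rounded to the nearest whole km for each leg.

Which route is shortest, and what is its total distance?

92 km — Plan II is the shortest.

Plan I: 10 + 12 + 25 + 22 + 9 + 5 + 13 = 96
Plan II: 18 + 9 + 15 + 12 + 10 + 16 + 12 = 92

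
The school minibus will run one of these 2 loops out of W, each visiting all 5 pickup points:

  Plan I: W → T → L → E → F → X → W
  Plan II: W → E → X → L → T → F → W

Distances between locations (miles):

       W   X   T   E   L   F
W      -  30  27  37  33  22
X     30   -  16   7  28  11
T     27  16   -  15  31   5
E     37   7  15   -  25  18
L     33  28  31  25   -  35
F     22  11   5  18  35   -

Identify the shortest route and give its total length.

Shortest is Plan II, total 130 miles.

Plan I: 27 + 31 + 25 + 18 + 11 + 30 = 142
Plan II: 37 + 7 + 28 + 31 + 5 + 22 = 130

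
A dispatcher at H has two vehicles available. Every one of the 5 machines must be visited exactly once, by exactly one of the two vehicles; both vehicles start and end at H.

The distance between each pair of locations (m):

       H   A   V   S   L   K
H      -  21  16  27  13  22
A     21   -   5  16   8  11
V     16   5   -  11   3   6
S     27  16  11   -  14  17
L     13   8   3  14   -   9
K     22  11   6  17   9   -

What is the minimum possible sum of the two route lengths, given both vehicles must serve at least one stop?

Minimum combined distance: 102 m.

Check every non-empty split of the stops between the two vehicles; for each half take its own optimal tour:
  {A} + {V, S, L, K}: 42 + 66 = 108
  {V} + {A, S, L, K}: 32 + 76 = 108
  {A, V} + {S, L, K}: 42 + 66 = 108
  {S} + {A, V, L, K}: 54 + 54 = 108
  {A, S} + {V, L, K}: 64 + 44 = 108
  {V, S} + {A, L, K}: 54 + 54 = 108
  … (15 splits in total)
  {L} + {A, V, S, K}: 26 + 76 = 102  ← best
Best: vehicle 1 H → L → H = 26; vehicle 2 H → A → V → S → K → H = 76; combined 102.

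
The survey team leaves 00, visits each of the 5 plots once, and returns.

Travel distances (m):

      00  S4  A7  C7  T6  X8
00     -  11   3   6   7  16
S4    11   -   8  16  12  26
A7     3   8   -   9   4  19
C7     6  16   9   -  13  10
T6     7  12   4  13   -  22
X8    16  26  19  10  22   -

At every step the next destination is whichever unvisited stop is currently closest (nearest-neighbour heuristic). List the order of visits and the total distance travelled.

At 00 the remaining stops are A7 3, C7 6, T6 7, S4 11, X8 16; go to A7.
At A7 the remaining stops are T6 4, S4 8, C7 9, X8 19; go to T6.
At T6 the remaining stops are S4 12, C7 13, X8 22; go to S4.
At S4 the remaining stops are C7 16, X8 26; go to C7.
At C7 the remaining stops are X8 10; go to X8.
Return X8→00: 16.
Total = 3 + 4 + 12 + 16 + 10 + 16 = 61.

Nearest-neighbour total = 61 m; route 00 → A7 → T6 → S4 → C7 → X8 → 00.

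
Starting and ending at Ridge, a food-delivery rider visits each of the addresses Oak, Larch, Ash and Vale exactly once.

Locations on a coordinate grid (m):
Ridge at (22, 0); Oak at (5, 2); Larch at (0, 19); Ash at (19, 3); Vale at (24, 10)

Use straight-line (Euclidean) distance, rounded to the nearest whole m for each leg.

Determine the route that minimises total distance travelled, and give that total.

Minimum total distance: 72 m.

With 4 stops there are 4!/2 = 12 distinct round trips (a route and its reverse cost the same).
Ridge - Oak - Larch - Ash - Vale - Ridge: 17+18+25+9+10 = 79
Ridge - Oak - Larch - Vale - Ash - Ridge: 17+18+26+9+4 = 74
Ridge - Oak - Ash - Larch - Vale - Ridge: 17+14+25+26+10 = 92
Ridge - Oak - Ash - Vale - Larch - Ridge: 17+14+9+26+29 = 95
Ridge - Oak - Vale - Larch - Ash - Ridge: 17+21+26+25+4 = 93
Ridge - Oak - Vale - Ash - Larch - Ridge: 17+21+9+25+29 = 101
Ridge - Larch - Oak - Ash - Vale - Ridge: 29+18+14+9+10 = 80
Ridge - Larch - Oak - Vale - Ash - Ridge: 29+18+21+9+4 = 81
Ridge - Larch - Ash - Oak - Vale - Ridge: 29+25+14+21+10 = 99
Ridge - Larch - Vale - Oak - Ash - Ridge: 29+26+21+14+4 = 94
Ridge - Ash - Oak - Larch - Vale - Ridge: 4+14+18+26+10 = 72
Ridge - Ash - Larch - Oak - Vale - Ridge: 4+25+18+21+10 = 78
The minimum is 72.
One optimal route: Ridge → Ash → Oak → Larch → Vale → Ridge (or its reverse).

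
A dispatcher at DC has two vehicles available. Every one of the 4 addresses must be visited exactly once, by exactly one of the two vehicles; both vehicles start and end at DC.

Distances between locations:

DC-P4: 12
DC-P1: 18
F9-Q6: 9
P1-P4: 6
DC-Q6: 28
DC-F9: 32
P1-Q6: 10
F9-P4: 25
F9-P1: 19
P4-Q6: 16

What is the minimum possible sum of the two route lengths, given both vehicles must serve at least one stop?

Minimum combined distance: 93.

Try each way of splitting the stops between the two vehicles (each non-empty) and, for each split, find the best tour for each vehicle:
  {F9} + {P1, P4, Q6}: 64 + 56 = 120
  {P1} + {F9, P4, Q6}: 36 + 69 = 105
  {F9, P1} + {P4, Q6}: 69 + 56 = 125
  {P4} + {F9, P1, Q6}: 24 + 69 = 93
  {F9, P4} + {P1, Q6}: 69 + 56 = 125
  {P1, P4} + {F9, Q6}: 36 + 69 = 105
  … (7 splits in total)
Best: vehicle 1 DC → P4 → DC = 24; vehicle 2 DC → F9 → Q6 → P1 → DC = 69; combined 93.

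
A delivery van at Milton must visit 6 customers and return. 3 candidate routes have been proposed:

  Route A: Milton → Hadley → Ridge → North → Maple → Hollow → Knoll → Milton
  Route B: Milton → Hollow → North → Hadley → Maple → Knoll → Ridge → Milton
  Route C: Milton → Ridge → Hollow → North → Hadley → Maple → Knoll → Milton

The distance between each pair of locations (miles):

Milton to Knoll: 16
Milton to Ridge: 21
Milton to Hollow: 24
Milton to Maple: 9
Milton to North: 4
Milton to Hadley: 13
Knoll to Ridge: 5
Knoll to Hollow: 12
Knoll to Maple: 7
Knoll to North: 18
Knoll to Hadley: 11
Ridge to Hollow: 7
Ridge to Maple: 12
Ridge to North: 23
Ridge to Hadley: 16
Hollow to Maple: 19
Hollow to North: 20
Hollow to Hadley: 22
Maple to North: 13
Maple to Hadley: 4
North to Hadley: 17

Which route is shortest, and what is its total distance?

Route A: 13 + 16 + 23 + 13 + 19 + 12 + 16 = 112
Route B: 24 + 20 + 17 + 4 + 7 + 5 + 21 = 98
Route C: 21 + 7 + 20 + 17 + 4 + 7 + 16 = 92

Shortest is Route C, total 92 miles.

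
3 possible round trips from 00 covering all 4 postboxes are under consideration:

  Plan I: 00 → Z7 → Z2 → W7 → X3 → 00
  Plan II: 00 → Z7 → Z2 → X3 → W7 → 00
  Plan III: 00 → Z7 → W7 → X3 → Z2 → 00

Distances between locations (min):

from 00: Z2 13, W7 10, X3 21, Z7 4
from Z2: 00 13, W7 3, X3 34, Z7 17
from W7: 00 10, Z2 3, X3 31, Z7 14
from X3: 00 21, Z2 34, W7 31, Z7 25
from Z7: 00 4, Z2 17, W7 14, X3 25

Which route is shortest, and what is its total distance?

Plan I: 4 + 17 + 3 + 31 + 21 = 76
Plan II: 4 + 17 + 34 + 31 + 10 = 96
Plan III: 4 + 14 + 31 + 34 + 13 = 96

76 min — Plan I is the shortest.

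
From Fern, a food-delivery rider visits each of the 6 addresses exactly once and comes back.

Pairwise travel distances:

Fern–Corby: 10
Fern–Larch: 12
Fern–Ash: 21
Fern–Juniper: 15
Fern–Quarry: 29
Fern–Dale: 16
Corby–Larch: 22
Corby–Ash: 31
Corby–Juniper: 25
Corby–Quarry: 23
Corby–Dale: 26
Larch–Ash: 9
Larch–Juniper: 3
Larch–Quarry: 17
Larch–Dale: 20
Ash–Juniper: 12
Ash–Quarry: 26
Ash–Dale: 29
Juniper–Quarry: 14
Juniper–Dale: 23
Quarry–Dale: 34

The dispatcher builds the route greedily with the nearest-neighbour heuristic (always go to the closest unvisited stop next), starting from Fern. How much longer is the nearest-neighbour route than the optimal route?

The nearest-neighbour route is 19 longer than optimal.

From Fern: Corby=10, Larch=12, Juniper=15, Dale=16, Ash=21, Quarry=29 → choose Corby (10).
From Corby: Larch=22, Quarry=23, Juniper=25, Dale=26, Ash=31 → choose Larch (22).
From Larch: Juniper=3, Ash=9, Quarry=17, Dale=20 → choose Juniper (3).
From Juniper: Ash=12, Quarry=14, Dale=23 → choose Ash (12).
From Ash: Quarry=26, Dale=29 → choose Quarry (26).
From Quarry: Dale=34 → choose Dale (34).
NN route Fern → Corby → Larch → Juniper → Ash → Quarry → Dale → Fern costs 123.
Optimal: Fern → Corby → Quarry → Juniper → Larch → Ash → Dale → Fern costs 104 (by enumerating all 360 distinct tours).
Excess = 123 − 104 = 19.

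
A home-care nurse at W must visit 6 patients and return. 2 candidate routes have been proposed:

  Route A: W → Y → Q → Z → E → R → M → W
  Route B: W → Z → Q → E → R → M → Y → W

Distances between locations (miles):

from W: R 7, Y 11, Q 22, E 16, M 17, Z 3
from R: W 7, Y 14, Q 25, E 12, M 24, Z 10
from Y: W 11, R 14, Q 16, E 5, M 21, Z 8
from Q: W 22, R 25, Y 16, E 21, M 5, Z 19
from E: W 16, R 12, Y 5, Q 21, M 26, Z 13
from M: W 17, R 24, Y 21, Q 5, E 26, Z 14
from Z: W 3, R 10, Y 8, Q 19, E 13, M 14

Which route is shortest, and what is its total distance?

Route A: 11 + 16 + 19 + 13 + 12 + 24 + 17 = 112
Route B: 3 + 19 + 21 + 12 + 24 + 21 + 11 = 111

Shortest is Route B, total 111 miles.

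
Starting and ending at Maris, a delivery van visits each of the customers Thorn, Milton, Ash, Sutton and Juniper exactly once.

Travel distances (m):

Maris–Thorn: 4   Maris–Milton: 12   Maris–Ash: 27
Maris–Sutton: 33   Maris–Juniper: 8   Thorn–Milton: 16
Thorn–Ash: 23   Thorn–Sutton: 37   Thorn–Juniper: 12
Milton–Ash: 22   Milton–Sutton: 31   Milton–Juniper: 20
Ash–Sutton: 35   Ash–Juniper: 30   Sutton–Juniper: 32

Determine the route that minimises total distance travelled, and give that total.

Minimum total distance: 117 m.

With 5 stops there are 5!/2 = 60 distinct round trips (a route and its reverse cost the same).
Maris→Thorn→Milton→Ash→Sutton→Juniper→Maris: 4+16+22+35+32+8 = 117
Maris→Thorn→Milton→Ash→Juniper→Sutton→Maris: 4+16+22+30+32+33 = 137
Maris→Thorn→Milton→Sutton→Ash→Juniper→Maris: 4+16+31+35+30+8 = 124
Maris→Thorn→Milton→Sutton→Juniper→Ash→Maris: 4+16+31+32+30+27 = 140
Maris→Thorn→Milton→Juniper→Ash→Sutton→Maris: 4+16+20+30+35+33 = 138
Maris→Thorn→Milton→Juniper→Sutton→Ash→Maris: 4+16+20+32+35+27 = 134
Maris→Thorn→Ash→Milton→Sutton→Juniper→Maris: 4+23+22+31+32+8 = 120
Maris→Thorn→Ash→Milton→Juniper→Sutton→Maris: 4+23+22+20+32+33 = 134
Maris→Thorn→Ash→Sutton→Milton→Juniper→Maris: 4+23+35+31+20+8 = 121
Maris→Thorn→Ash→Sutton→Juniper→Milton→Maris: 4+23+35+32+20+12 = 126
Maris→Thorn→Ash→Juniper→Milton→Sutton→Maris: 4+23+30+20+31+33 = 141
Maris→Thorn→Ash→Juniper→Sutton→Milton→Maris: 4+23+30+32+31+12 = 132
Maris→Thorn→Sutton→Milton→Ash→Juniper→Maris: 4+37+31+22+30+8 = 132
Maris→Thorn→Sutton→Milton→Juniper→Ash→Maris: 4+37+31+20+30+27 = 149
… (46 more)
The minimum is 117.
One optimal route: Maris → Thorn → Milton → Ash → Sutton → Juniper → Maris (or its reverse).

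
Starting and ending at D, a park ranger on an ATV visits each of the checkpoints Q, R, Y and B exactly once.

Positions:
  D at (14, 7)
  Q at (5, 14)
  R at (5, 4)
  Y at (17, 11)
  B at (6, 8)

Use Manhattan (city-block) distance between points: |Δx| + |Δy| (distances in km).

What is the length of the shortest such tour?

D-Q-R-Y-B-D: 16+10+19+14+9 = 68
D-Q-R-B-Y-D: 16+10+5+14+7 = 52
D-Q-Y-R-B-D: 16+15+19+5+9 = 64
D-Q-Y-B-R-D: 16+15+14+5+12 = 62
D-Q-B-R-Y-D: 16+7+5+19+7 = 54
D-Q-B-Y-R-D: 16+7+14+19+12 = 68
D-R-Q-Y-B-D: 12+10+15+14+9 = 60
D-R-Q-B-Y-D: 12+10+7+14+7 = 50
D-R-Y-Q-B-D: 12+19+15+7+9 = 62
D-R-B-Q-Y-D: 12+5+7+15+7 = 46
D-Y-Q-R-B-D: 7+15+10+5+9 = 46
D-Y-R-Q-B-D: 7+19+10+7+9 = 52
The minimum is 46.
One optimal route: D → R → B → Q → Y → D (or its reverse).

Minimum total distance: 46 km.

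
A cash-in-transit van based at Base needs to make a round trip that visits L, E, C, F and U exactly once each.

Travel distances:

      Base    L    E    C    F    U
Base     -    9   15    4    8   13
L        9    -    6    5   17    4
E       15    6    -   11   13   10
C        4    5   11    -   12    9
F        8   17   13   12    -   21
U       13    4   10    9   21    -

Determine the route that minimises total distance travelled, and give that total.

Base-L-E-C-F-U-Base: 9+6+11+12+21+13 = 72
Base-L-E-C-U-F-Base: 9+6+11+9+21+8 = 64
Base-L-E-F-C-U-Base: 9+6+13+12+9+13 = 62
Base-L-E-F-U-C-Base: 9+6+13+21+9+4 = 62
Base-L-E-U-C-F-Base: 9+6+10+9+12+8 = 54
Base-L-E-U-F-C-Base: 9+6+10+21+12+4 = 62
Base-L-C-E-F-U-Base: 9+5+11+13+21+13 = 72
Base-L-C-E-U-F-Base: 9+5+11+10+21+8 = 64
Base-L-C-F-E-U-Base: 9+5+12+13+10+13 = 62
Base-L-C-F-U-E-Base: 9+5+12+21+10+15 = 72
Base-L-C-U-E-F-Base: 9+5+9+10+13+8 = 54
Base-L-C-U-F-E-Base: 9+5+9+21+13+15 = 72
Base-L-F-E-C-U-Base: 9+17+13+11+9+13 = 72
Base-L-F-E-U-C-Base: 9+17+13+10+9+4 = 62
… (46 more)
Base-C-L-U-E-F-Base: 4+5+4+10+13+8 = 44  ← best
The minimum is 44.
One optimal route: Base → C → L → U → E → F → Base (or its reverse).

Shortest round trip = 44.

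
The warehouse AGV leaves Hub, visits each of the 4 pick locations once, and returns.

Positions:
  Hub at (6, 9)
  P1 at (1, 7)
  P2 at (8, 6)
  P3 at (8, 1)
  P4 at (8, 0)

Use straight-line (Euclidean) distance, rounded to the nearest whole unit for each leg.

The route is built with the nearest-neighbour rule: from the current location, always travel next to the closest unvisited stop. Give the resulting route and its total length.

Total distance 25 via the nearest-neighbour route Hub → P2 → P3 → P4 → P1 → Hub.

At Hub the remaining stops are P2 4, P1 5, P3 8, P4 9; go to P2.
At P2 the remaining stops are P3 5, P4 6, P1 7; go to P3.
At P3 the remaining stops are P4 1, P1 9; go to P4.
At P4 the remaining stops are P1 10; go to P1.
Return P1→Hub: 5.
Total = 4 + 5 + 1 + 10 + 5 = 25.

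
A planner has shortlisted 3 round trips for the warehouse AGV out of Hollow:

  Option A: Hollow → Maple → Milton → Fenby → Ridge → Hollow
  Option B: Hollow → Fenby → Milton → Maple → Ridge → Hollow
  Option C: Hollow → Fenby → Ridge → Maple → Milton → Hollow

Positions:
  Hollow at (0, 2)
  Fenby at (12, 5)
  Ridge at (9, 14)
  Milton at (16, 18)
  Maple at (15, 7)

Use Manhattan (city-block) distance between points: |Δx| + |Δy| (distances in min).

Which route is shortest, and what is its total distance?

Option A: 20 + 12 + 17 + 12 + 21 = 82
Option B: 15 + 17 + 12 + 13 + 21 = 78
Option C: 15 + 12 + 13 + 12 + 32 = 84

78 min — Option B is the shortest.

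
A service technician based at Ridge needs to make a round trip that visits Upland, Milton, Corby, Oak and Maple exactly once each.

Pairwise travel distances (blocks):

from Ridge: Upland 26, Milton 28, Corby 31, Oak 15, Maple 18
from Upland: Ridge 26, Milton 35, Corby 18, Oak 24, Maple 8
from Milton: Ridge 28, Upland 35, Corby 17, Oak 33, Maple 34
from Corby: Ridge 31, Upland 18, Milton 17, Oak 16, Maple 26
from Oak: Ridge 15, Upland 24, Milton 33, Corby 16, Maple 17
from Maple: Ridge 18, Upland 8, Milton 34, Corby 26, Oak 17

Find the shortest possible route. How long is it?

With 5 stops there are 5!/2 = 60 distinct round trips (a route and its reverse cost the same).
Ridge → Upland → Milton → Corby → Oak → Maple → Ridge: 26+35+17+16+17+18 = 129
Ridge → Upland → Milton → Corby → Maple → Oak → Ridge: 26+35+17+26+17+15 = 136
Ridge → Upland → Milton → Oak → Corby → Maple → Ridge: 26+35+33+16+26+18 = 154
Ridge → Upland → Milton → Oak → Maple → Corby → Ridge: 26+35+33+17+26+31 = 168
Ridge → Upland → Milton → Maple → Corby → Oak → Ridge: 26+35+34+26+16+15 = 152
Ridge → Upland → Milton → Maple → Oak → Corby → Ridge: 26+35+34+17+16+31 = 159
Ridge → Upland → Corby → Milton → Oak → Maple → Ridge: 26+18+17+33+17+18 = 129
Ridge → Upland → Corby → Milton → Maple → Oak → Ridge: 26+18+17+34+17+15 = 127
Ridge → Upland → Corby → Oak → Milton → Maple → Ridge: 26+18+16+33+34+18 = 145
Ridge → Upland → Corby → Oak → Maple → Milton → Ridge: 26+18+16+17+34+28 = 139
Ridge → Upland → Corby → Maple → Milton → Oak → Ridge: 26+18+26+34+33+15 = 152
Ridge → Upland → Corby → Maple → Oak → Milton → Ridge: 26+18+26+17+33+28 = 148
Ridge → Upland → Oak → Milton → Corby → Maple → Ridge: 26+24+33+17+26+18 = 144
Ridge → Upland → Oak → Milton → Maple → Corby → Ridge: 26+24+33+34+26+31 = 174
… (46 more)
Ridge → Milton → Corby → Upland → Maple → Oak → Ridge: 28+17+18+8+17+15 = 103  ← best
The minimum is 103.
One optimal route: Ridge → Milton → Corby → Upland → Maple → Oak → Ridge (or its reverse).

103 blocks — the shortest possible round trip.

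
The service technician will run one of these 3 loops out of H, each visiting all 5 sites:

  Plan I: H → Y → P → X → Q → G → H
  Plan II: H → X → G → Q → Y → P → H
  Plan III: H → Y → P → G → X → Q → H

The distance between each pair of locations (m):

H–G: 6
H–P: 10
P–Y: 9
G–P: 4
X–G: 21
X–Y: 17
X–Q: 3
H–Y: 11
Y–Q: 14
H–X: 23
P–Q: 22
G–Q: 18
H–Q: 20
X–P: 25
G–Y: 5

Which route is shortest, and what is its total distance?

Plan I: 11 + 9 + 25 + 3 + 18 + 6 = 72
Plan II: 23 + 21 + 18 + 14 + 9 + 10 = 95
Plan III: 11 + 9 + 4 + 21 + 3 + 20 = 68

Shortest is Plan III, total 68 m.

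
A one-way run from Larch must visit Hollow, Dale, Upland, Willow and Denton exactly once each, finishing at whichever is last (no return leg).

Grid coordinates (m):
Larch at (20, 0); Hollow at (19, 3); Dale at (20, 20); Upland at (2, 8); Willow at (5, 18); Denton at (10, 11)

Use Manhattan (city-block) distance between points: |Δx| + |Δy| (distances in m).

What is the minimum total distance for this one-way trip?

There are 5! = 120 possible orderings.
Larch → Hollow → Dale → Upland → Willow → Denton: 4+18+30+13+12 = 77
Larch → Hollow → Dale → Upland → Denton → Willow: 4+18+30+11+12 = 75
Larch → Hollow → Dale → Willow → Upland → Denton: 4+18+17+13+11 = 63
Larch → Hollow → Dale → Willow → Denton → Upland: 4+18+17+12+11 = 62
Larch → Hollow → Dale → Denton → Upland → Willow: 4+18+19+11+13 = 65
Larch → Hollow → Dale → Denton → Willow → Upland: 4+18+19+12+13 = 66
Larch → Hollow → Upland → Dale → Willow → Denton: 4+22+30+17+12 = 85
Larch → Hollow → Upland → Dale → Denton → Willow: 4+22+30+19+12 = 87
Larch → Hollow → Upland → Willow → Dale → Denton: 4+22+13+17+19 = 75
Larch → Hollow → Upland → Willow → Denton → Dale: 4+22+13+12+19 = 70
Larch → Hollow → Upland → Denton → Dale → Willow: 4+22+11+19+17 = 73
Larch → Hollow → Upland → Denton → Willow → Dale: 4+22+11+12+17 = 66
Larch → Hollow → Willow → Dale → Upland → Denton: 4+29+17+30+11 = 91
Larch → Hollow → Willow → Dale → Denton → Upland: 4+29+17+19+11 = 80
… (106 more)
The minimum is 62.
One shortest path: Larch → Hollow → Dale → Willow → Denton → Upland.

62 m — the minimum one-way total.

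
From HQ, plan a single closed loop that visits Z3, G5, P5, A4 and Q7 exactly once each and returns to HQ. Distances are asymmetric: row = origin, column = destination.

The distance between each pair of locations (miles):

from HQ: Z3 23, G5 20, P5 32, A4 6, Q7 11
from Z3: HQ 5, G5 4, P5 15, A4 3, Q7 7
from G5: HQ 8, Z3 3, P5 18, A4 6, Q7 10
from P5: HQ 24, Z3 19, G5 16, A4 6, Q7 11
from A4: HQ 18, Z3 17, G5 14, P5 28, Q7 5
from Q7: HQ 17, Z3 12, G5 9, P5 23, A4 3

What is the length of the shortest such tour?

HQ→Z3→G5→P5→A4→Q7→HQ: 23+4+18+6+5+17 = 73
HQ→Z3→G5→P5→Q7→A4→HQ: 23+4+18+11+3+18 = 77
HQ→Z3→G5→A4→P5→Q7→HQ: 23+4+6+28+11+17 = 89
HQ→Z3→G5→A4→Q7→P5→HQ: 23+4+6+5+23+24 = 85
HQ→Z3→G5→Q7→P5→A4→HQ: 23+4+10+23+6+18 = 84
HQ→Z3→G5→Q7→A4→P5→HQ: 23+4+10+3+28+24 = 92
HQ→Z3→P5→G5→A4→Q7→HQ: 23+15+16+6+5+17 = 82
HQ→Z3→P5→G5→Q7→A4→HQ: 23+15+16+10+3+18 = 85
HQ→Z3→P5→A4→G5→Q7→HQ: 23+15+6+14+10+17 = 85
HQ→Z3→P5→A4→Q7→G5→HQ: 23+15+6+5+9+8 = 66
HQ→Z3→P5→Q7→G5→A4→HQ: 23+15+11+9+6+18 = 82
HQ→Z3→P5→Q7→A4→G5→HQ: 23+15+11+3+14+8 = 74
HQ→Z3→A4→G5→P5→Q7→HQ: 23+3+14+18+11+17 = 86
HQ→Z3→A4→G5→Q7→P5→HQ: 23+3+14+10+23+24 = 97
… (106 more)
HQ→A4→Q7→P5→G5→Z3→HQ: 6+5+23+16+3+5 = 58  ← best
The minimum is 58.
One optimal route: HQ → A4 → Q7 → P5 → G5 → Z3 → HQ.

Shortest round trip = 58 miles.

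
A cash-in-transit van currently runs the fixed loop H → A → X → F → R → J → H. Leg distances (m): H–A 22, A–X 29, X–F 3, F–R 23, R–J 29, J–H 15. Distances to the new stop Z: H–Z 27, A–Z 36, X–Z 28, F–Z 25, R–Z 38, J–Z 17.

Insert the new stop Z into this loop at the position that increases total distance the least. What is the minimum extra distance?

Insertion cost between consecutive stops i–j is d(i,Z) + d(Z,j) − d(i,j):
  between H and A: 27 + 36 − 22 = 41
  between A and X: 36 + 28 − 29 = 35
  between X and F: 28 + 25 − 3 = 50
  between F and R: 25 + 38 − 23 = 40
  between R and J: 38 + 17 − 29 = 26
  between J and H: 17 + 27 − 15 = 29
Cheapest insertion is between R and J, adding 26.
New total = 121 + 26 = 147.

Adding 26 m by placing Z on the R–J leg.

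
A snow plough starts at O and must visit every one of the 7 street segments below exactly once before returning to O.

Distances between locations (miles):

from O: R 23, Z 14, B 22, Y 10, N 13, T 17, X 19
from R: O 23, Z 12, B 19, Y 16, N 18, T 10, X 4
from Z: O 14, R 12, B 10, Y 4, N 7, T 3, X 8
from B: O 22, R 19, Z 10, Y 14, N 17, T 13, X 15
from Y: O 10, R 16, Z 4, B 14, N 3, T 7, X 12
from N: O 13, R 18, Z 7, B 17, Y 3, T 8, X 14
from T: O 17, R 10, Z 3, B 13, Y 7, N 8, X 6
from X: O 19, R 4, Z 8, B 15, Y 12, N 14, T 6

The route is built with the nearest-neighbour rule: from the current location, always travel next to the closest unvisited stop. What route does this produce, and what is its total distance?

At O the remaining stops are Y 10, N 13, Z 14, T 17, X 19, B 22, R 23; go to Y.
At Y the remaining stops are N 3, Z 4, T 7, X 12, B 14, R 16; go to N.
At N the remaining stops are Z 7, T 8, X 14, B 17, R 18; go to Z.
At Z the remaining stops are T 3, X 8, B 10, R 12; go to T.
At T the remaining stops are X 6, R 10, B 13; go to X.
At X the remaining stops are R 4, B 15; go to R.
At R the remaining stops are B 19; go to B.
Return B→O: 22.
Total = 10 + 3 + 7 + 3 + 6 + 4 + 19 + 22 = 74.

74 miles along O → Y → N → Z → T → X → R → B → O.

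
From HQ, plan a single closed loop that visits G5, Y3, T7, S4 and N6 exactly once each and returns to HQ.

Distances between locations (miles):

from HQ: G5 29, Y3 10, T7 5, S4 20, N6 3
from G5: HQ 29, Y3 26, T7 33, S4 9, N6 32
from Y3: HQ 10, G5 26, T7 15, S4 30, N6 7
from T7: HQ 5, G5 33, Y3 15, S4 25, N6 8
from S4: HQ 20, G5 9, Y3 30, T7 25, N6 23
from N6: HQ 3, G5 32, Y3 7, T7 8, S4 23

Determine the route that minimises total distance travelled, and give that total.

Shortest round trip = 75 miles.

There are 60 distinct closed tours to check (reversals are equivalent).
HQ→G5→Y3→T7→S4→N6→HQ: 29+26+15+25+23+3 = 121
HQ→G5→Y3→T7→N6→S4→HQ: 29+26+15+8+23+20 = 121
HQ→G5→Y3→S4→T7→N6→HQ: 29+26+30+25+8+3 = 121
HQ→G5→Y3→S4→N6→T7→HQ: 29+26+30+23+8+5 = 121
HQ→G5→Y3→N6→T7→S4→HQ: 29+26+7+8+25+20 = 115
HQ→G5→Y3→N6→S4→T7→HQ: 29+26+7+23+25+5 = 115
HQ→G5→T7→Y3→S4→N6→HQ: 29+33+15+30+23+3 = 133
HQ→G5→T7→Y3→N6→S4→HQ: 29+33+15+7+23+20 = 127
HQ→G5→T7→S4→Y3→N6→HQ: 29+33+25+30+7+3 = 127
HQ→G5→T7→S4→N6→Y3→HQ: 29+33+25+23+7+10 = 127
HQ→G5→T7→N6→Y3→S4→HQ: 29+33+8+7+30+20 = 127
HQ→G5→T7→N6→S4→Y3→HQ: 29+33+8+23+30+10 = 133
HQ→G5→S4→Y3→T7→N6→HQ: 29+9+30+15+8+3 = 94
HQ→G5→S4→Y3→N6→T7→HQ: 29+9+30+7+8+5 = 88
… (46 more)
HQ→T7→S4→G5→Y3→N6→HQ: 5+25+9+26+7+3 = 75  ← best
The minimum is 75.
One optimal route: HQ → T7 → S4 → G5 → Y3 → N6 → HQ (or its reverse).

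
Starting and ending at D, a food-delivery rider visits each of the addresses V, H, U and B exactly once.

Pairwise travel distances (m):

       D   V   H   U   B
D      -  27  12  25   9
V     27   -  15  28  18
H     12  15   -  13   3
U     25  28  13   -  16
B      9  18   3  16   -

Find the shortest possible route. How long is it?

With 4 stops there are 4!/2 = 12 distinct round trips (a route and its reverse cost the same).
D - V - H - U - B - D: 27+15+13+16+9 = 80
D - V - H - B - U - D: 27+15+3+16+25 = 86
D - V - U - H - B - D: 27+28+13+3+9 = 80
D - V - U - B - H - D: 27+28+16+3+12 = 86
D - V - B - H - U - D: 27+18+3+13+25 = 86
D - V - B - U - H - D: 27+18+16+13+12 = 86
D - H - V - U - B - D: 12+15+28+16+9 = 80
D - H - V - B - U - D: 12+15+18+16+25 = 86
D - H - U - V - B - D: 12+13+28+18+9 = 80
D - H - B - V - U - D: 12+3+18+28+25 = 86
D - U - V - H - B - D: 25+28+15+3+9 = 80
D - U - H - V - B - D: 25+13+15+18+9 = 80
The minimum is 80.
One optimal route: D → V → H → U → B → D (or its reverse).

Minimum total distance: 80 m.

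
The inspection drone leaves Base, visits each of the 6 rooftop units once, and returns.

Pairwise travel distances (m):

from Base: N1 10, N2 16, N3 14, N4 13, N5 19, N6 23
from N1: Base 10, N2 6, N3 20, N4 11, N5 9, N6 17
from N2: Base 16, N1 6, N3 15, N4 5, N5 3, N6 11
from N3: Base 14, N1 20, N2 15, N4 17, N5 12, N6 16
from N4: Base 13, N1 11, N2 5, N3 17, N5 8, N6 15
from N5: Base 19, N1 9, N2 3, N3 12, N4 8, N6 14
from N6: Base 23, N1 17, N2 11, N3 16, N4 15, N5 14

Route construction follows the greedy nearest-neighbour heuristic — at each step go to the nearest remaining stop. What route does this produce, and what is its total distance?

From Base: distances to unvisited — N1=10, N4=13, N3=14, N2=16, N5=19, N6=23. Nearest is N1 (10).
From N1: distances to unvisited — N2=6, N5=9, N4=11, N6=17, N3=20. Nearest is N2 (6).
From N2: distances to unvisited — N5=3, N4=5, N6=11, N3=15. Nearest is N5 (3).
From N5: distances to unvisited — N4=8, N3=12, N6=14. Nearest is N4 (8).
From N4: distances to unvisited — N6=15, N3=17. Nearest is N6 (15).
From N6: distances to unvisited — N3=16. Nearest is N3 (16).
Return N3→Base: 14.
Total = 10 + 6 + 3 + 8 + 15 + 16 + 14 = 72.

Nearest-neighbour total = 72 m; route Base → N1 → N2 → N5 → N4 → N6 → N3 → Base.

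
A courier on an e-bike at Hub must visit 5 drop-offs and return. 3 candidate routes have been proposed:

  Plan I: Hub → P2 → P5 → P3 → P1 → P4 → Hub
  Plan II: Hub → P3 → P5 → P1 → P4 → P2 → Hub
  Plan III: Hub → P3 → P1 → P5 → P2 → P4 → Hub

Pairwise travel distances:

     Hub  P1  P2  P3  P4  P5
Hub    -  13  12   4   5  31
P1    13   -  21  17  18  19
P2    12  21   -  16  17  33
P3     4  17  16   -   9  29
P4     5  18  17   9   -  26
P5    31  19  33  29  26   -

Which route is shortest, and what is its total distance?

95 — Plan III is the shortest.

Plan I: 12 + 33 + 29 + 17 + 18 + 5 = 114
Plan II: 4 + 29 + 19 + 18 + 17 + 12 = 99
Plan III: 4 + 17 + 19 + 33 + 17 + 5 = 95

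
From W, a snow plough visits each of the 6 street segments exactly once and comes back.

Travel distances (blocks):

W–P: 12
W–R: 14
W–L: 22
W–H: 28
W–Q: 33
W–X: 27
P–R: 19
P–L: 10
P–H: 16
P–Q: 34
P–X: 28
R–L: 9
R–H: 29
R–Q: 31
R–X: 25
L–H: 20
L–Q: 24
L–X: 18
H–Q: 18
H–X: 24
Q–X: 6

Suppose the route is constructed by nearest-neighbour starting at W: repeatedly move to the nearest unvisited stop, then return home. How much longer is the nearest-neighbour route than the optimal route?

The nearest-neighbour route is 15 blocks longer than optimal.

From W: P=12, R=14, L=22, X=27, H=28, Q=33 → choose P (12).
From P: L=10, H=16, R=19, X=28, Q=34 → choose L (10).
From L: R=9, X=18, H=20, Q=24 → choose R (9).
From R: X=25, H=29, Q=31 → choose X (25).
From X: Q=6, H=24 → choose Q (6).
From Q: H=18 → choose H (18).
NN route W → P → L → R → X → Q → H → W costs 108.
Optimal: W → P → H → Q → X → L → R → W costs 93 (by enumerating all 360 distinct tours).
Excess = 108 − 93 = 15.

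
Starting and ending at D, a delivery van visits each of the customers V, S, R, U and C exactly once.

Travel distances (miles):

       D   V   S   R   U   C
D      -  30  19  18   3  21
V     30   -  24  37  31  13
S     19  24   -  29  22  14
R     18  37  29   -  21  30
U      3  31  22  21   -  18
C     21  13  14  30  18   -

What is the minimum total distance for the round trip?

D → V → S → R → U → C → D: 30+24+29+21+18+21 = 143
D → V → S → R → C → U → D: 30+24+29+30+18+3 = 134
D → V → S → U → R → C → D: 30+24+22+21+30+21 = 148
D → V → S → U → C → R → D: 30+24+22+18+30+18 = 142
D → V → S → C → R → U → D: 30+24+14+30+21+3 = 122
D → V → S → C → U → R → D: 30+24+14+18+21+18 = 125
D → V → R → S → U → C → D: 30+37+29+22+18+21 = 157
D → V → R → S → C → U → D: 30+37+29+14+18+3 = 131
D → V → R → U → S → C → D: 30+37+21+22+14+21 = 145
D → V → R → U → C → S → D: 30+37+21+18+14+19 = 139
D → V → R → C → S → U → D: 30+37+30+14+22+3 = 136
D → V → R → C → U → S → D: 30+37+30+18+22+19 = 156
D → V → U → S → R → C → D: 30+31+22+29+30+21 = 163
D → V → U → S → C → R → D: 30+31+22+14+30+18 = 145
… (46 more)
D → R → S → V → C → U → D: 18+29+24+13+18+3 = 105  ← best
The minimum is 105.
One optimal route: D → R → S → V → C → U → D (or its reverse).

105 miles — the shortest possible round trip.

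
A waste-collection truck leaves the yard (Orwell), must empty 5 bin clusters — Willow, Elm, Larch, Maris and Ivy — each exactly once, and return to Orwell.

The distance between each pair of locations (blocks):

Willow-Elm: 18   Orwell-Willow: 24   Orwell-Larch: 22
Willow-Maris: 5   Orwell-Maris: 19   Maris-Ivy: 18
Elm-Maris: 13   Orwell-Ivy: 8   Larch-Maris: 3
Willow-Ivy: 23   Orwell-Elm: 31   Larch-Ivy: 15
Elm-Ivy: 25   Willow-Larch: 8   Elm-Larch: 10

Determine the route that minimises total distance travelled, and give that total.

Minimum total distance: 75 blocks.

There are 60 distinct closed tours to check (reversals are equivalent).
Orwell - Willow - Elm - Larch - Maris - Ivy - Orwell: 24+18+10+3+18+8 = 81
Orwell - Willow - Elm - Larch - Ivy - Maris - Orwell: 24+18+10+15+18+19 = 104
Orwell - Willow - Elm - Maris - Larch - Ivy - Orwell: 24+18+13+3+15+8 = 81
Orwell - Willow - Elm - Maris - Ivy - Larch - Orwell: 24+18+13+18+15+22 = 110
Orwell - Willow - Elm - Ivy - Larch - Maris - Orwell: 24+18+25+15+3+19 = 104
Orwell - Willow - Elm - Ivy - Maris - Larch - Orwell: 24+18+25+18+3+22 = 110
Orwell - Willow - Larch - Elm - Maris - Ivy - Orwell: 24+8+10+13+18+8 = 81
Orwell - Willow - Larch - Elm - Ivy - Maris - Orwell: 24+8+10+25+18+19 = 104
Orwell - Willow - Larch - Maris - Elm - Ivy - Orwell: 24+8+3+13+25+8 = 81
Orwell - Willow - Larch - Maris - Ivy - Elm - Orwell: 24+8+3+18+25+31 = 109
Orwell - Willow - Larch - Ivy - Elm - Maris - Orwell: 24+8+15+25+13+19 = 104
Orwell - Willow - Larch - Ivy - Maris - Elm - Orwell: 24+8+15+18+13+31 = 109
Orwell - Willow - Maris - Elm - Larch - Ivy - Orwell: 24+5+13+10+15+8 = 75
Orwell - Willow - Maris - Elm - Ivy - Larch - Orwell: 24+5+13+25+15+22 = 104
… (46 more)
The minimum is 75.
One optimal route: Orwell → Willow → Maris → Elm → Larch → Ivy → Orwell (or its reverse).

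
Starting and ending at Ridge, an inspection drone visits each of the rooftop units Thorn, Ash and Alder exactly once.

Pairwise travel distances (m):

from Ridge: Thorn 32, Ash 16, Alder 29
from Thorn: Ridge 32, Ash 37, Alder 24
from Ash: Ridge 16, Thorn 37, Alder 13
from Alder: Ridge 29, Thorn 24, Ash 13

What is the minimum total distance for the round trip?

There are 3 distinct closed tours to check (reversals are equivalent).
Ridge - Thorn - Ash - Alder - Ridge: 32+37+13+29 = 111
Ridge - Thorn - Alder - Ash - Ridge: 32+24+13+16 = 85
Ridge - Ash - Thorn - Alder - Ridge: 16+37+24+29 = 106
The minimum is 85.
One optimal route: Ridge → Thorn → Alder → Ash → Ridge (or its reverse).

85 m — the shortest possible round trip.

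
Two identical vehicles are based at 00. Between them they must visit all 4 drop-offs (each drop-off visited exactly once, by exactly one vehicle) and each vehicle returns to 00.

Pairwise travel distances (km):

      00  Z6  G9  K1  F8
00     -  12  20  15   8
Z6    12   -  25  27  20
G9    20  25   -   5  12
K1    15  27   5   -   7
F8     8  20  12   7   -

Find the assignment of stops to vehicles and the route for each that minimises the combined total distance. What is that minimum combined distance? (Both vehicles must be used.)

Minimum combined distance: 64 km.

Try each way of splitting the stops between the two vehicles (each non-empty) and, for each split, find the best tour for each vehicle:
  {Z6} + {G9, K1, F8}: 24 + 40 = 64
  {G9} + {Z6, K1, F8}: 40 + 54 = 94
  {Z6, G9} + {K1, F8}: 57 + 30 = 87
  {K1} + {Z6, G9, F8}: 30 + 57 = 87
  {Z6, K1} + {G9, F8}: 54 + 40 = 94
  {G9, K1} + {Z6, F8}: 40 + 40 = 80
  … (7 splits in total)
Best: vehicle 1 00 → Z6 → 00 = 24; vehicle 2 00 → G9 → K1 → F8 → 00 = 40; combined 64.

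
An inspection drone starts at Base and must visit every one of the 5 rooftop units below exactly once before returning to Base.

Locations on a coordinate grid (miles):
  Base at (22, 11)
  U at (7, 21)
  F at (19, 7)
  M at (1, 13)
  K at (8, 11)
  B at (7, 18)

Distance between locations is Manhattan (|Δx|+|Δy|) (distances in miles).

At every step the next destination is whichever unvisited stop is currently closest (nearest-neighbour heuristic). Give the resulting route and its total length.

Nearest-neighbour total = 70 miles; route Base → F → K → B → U → M → Base.

From Base: distances to unvisited — F=7, K=14, B=22, M=23, U=25. Nearest is F (7).
From F: distances to unvisited — K=15, B=23, M=24, U=26. Nearest is K (15).
From K: distances to unvisited — B=8, M=9, U=11. Nearest is B (8).
From B: distances to unvisited — U=3, M=11. Nearest is U (3).
From U: distances to unvisited — M=14. Nearest is M (14).
Return M→Base: 23.
Total = 7 + 15 + 8 + 3 + 14 + 23 = 70.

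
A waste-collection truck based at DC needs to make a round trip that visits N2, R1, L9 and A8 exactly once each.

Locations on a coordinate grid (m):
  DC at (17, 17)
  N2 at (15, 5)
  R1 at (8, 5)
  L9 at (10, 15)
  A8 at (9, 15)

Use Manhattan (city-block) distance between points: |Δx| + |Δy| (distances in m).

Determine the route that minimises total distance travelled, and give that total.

Minimum total distance: 42 m.

There are 12 distinct closed tours to check (reversals are equivalent).
DC→N2→R1→L9→A8→DC: 14+7+12+1+10 = 44
DC→N2→R1→A8→L9→DC: 14+7+11+1+9 = 42
DC→N2→L9→R1→A8→DC: 14+15+12+11+10 = 62
DC→N2→L9→A8→R1→DC: 14+15+1+11+21 = 62
DC→N2→A8→R1→L9→DC: 14+16+11+12+9 = 62
DC→N2→A8→L9→R1→DC: 14+16+1+12+21 = 64
DC→R1→N2→L9→A8→DC: 21+7+15+1+10 = 54
DC→R1→N2→A8→L9→DC: 21+7+16+1+9 = 54
DC→R1→L9→N2→A8→DC: 21+12+15+16+10 = 74
DC→R1→A8→N2→L9→DC: 21+11+16+15+9 = 72
DC→L9→N2→R1→A8→DC: 9+15+7+11+10 = 52
DC→L9→R1→N2→A8→DC: 9+12+7+16+10 = 54
The minimum is 42.
One optimal route: DC → N2 → R1 → A8 → L9 → DC (or its reverse).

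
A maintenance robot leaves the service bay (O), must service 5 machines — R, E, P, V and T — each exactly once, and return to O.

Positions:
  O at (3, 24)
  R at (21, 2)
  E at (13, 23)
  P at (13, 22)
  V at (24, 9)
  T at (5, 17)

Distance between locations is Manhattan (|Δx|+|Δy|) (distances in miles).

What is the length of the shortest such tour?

O→R→E→P→V→T→O: 40+29+1+24+27+9 = 130
O→R→E→P→T→V→O: 40+29+1+13+27+36 = 146
O→R→E→V→P→T→O: 40+29+25+24+13+9 = 140
O→R→E→V→T→P→O: 40+29+25+27+13+12 = 146
O→R→E→T→P→V→O: 40+29+14+13+24+36 = 156
O→R→E→T→V→P→O: 40+29+14+27+24+12 = 146
O→R→P→E→V→T→O: 40+28+1+25+27+9 = 130
O→R→P→E→T→V→O: 40+28+1+14+27+36 = 146
O→R→P→V→E→T→O: 40+28+24+25+14+9 = 140
O→R→P→V→T→E→O: 40+28+24+27+14+11 = 144
O→R→P→T→E→V→O: 40+28+13+14+25+36 = 156
O→R→P→T→V→E→O: 40+28+13+27+25+11 = 144
O→R→V→E→P→T→O: 40+10+25+1+13+9 = 98
O→R→V→E→T→P→O: 40+10+25+14+13+12 = 114
… (46 more)
O→E→P→R→V→T→O: 11+1+28+10+27+9 = 86  ← best
The minimum is 86.
One optimal route: O → E → P → R → V → T → O (or its reverse).

Minimum total distance: 86 miles.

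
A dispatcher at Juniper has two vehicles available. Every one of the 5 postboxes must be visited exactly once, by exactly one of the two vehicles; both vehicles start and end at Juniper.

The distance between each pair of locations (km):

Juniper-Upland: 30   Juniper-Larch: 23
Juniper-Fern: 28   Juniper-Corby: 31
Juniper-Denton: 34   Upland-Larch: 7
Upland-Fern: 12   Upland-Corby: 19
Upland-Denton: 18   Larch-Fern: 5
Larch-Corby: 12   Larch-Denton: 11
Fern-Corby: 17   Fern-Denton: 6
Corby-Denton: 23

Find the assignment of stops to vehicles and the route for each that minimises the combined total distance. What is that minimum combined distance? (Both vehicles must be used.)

There are 2^4 − 1 = 15 ways to divide the 5 stops into two non-empty groups. For each, the best each vehicle can do is its own shortest tour through its group:
  {Upland} + {Larch, Fern, Corby, Denton}: 60 + 88 = 148
  {Larch} + {Upland, Fern, Corby, Denton}: 46 + 102 = 148
  {Upland, Larch} + {Fern, Corby, Denton}: 60 + 88 = 148
  {Fern} + {Upland, Larch, Corby, Denton}: 56 + 102 = 158
  {Upland, Fern} + {Larch, Corby, Denton}: 70 + 88 = 158
  {Larch, Fern} + {Upland, Corby, Denton}: 56 + 102 = 158
  … (15 splits in total)
  {Corby} + {Upland, Larch, Fern, Denton}: 62 + 82 = 144  ← best
Best: vehicle 1 Juniper → Corby → Juniper = 62; vehicle 2 Juniper → Upland → Larch → Fern → Denton → Juniper = 82; combined 144.

144 km — the smallest possible combined total.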